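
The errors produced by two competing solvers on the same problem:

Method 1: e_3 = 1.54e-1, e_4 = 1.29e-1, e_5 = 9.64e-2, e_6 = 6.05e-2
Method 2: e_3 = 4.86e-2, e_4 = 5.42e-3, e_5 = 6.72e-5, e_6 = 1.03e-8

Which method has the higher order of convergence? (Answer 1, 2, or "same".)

2

Method 1: p ≈ ln(6.05e-2/9.64e-2)/ln(9.64e-2/1.29e-1) ≈ 1.60.
Method 2: p ≈ ln(1.03e-8/6.72e-5)/ln(6.72e-5/5.42e-3) ≈ 2.00.
Method 2 has the higher order (≈2.0 vs ≈1.6).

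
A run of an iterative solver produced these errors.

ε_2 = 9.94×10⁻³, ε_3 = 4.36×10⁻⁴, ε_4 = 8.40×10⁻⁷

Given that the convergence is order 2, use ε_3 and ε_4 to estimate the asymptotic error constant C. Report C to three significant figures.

4.42

C ≈ ε_4 / ε_3^2
  = 8.40×10⁻⁷ / (4.36×10⁻⁴)^2
  = 8.40×10⁻⁷ / 1.90096e-07 ≈ 4.4188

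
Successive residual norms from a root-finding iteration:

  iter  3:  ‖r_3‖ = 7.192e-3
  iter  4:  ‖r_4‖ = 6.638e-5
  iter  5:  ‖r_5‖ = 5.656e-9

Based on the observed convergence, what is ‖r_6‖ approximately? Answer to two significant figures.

First estimate the order: p ≈ ln(‖r_5‖/‖r_4‖) / ln(‖r_4‖/‖r_3‖) = ln(5.656e-9/6.638e-5)/ln(6.638e-5/7.192e-3) = ln(8.52064e-05)/ln(0.0092297) ≈ 2.0000.
Then ‖r_6‖ ≈ ‖r_5‖·(‖r_5‖/‖r_4‖)^p = 5.656e-9·(8.52064e-05)^2.0000 = 5.656e-9·7.26013e-09 ≈ 4.106e-17.

4.1e-17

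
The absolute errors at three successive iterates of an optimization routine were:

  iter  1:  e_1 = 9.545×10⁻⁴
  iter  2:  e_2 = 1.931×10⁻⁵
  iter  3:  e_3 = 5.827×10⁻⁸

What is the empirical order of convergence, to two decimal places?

1.49

p ≈ ln(e_3/e_2) / ln(e_2/e_1)
  = ln(5.827×10⁻⁸/1.931×10⁻⁵) / ln(1.931×10⁻⁵/9.545×10⁻⁴)
  = ln(0.00301761) / ln(0.0202305)
  = -5.80329 / -3.90056 ≈ 1.48781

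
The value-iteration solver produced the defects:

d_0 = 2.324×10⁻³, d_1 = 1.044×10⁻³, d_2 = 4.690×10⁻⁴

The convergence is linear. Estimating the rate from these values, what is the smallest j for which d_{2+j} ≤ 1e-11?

Rate ρ ≈ d_2/d_1 = 4.690×10⁻⁴/1.044×10⁻³ = 0.4492.
After j more steps, d_{2+j} ≈ 4.690×10⁻⁴·ρ^j; need ρ^j ≤ 1e-11/4.690×10⁻⁴ = 2.1322e-08.
j ≥ ln(2.1322e-08)/ln(0.4492) = -17.6635/-0.80029 = 22.071.
So 23 more iterations are needed.

23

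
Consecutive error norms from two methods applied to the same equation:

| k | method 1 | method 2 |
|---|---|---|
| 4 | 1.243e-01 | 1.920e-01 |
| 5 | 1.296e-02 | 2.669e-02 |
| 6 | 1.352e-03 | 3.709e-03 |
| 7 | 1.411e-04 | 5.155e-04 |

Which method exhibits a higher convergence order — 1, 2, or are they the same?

same

Method 1: p ≈ ln(1.411e-04/1.352e-03)/ln(1.352e-03/1.296e-02) ≈ 1.00.
Method 2: p ≈ ln(5.155e-04/3.709e-03)/ln(3.709e-03/2.669e-02) ≈ 1.00.
Both orders ≈ 1.0 — effectively the same.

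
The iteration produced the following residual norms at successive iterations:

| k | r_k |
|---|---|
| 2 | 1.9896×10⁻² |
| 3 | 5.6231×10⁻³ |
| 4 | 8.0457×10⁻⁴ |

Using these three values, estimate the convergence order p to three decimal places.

p ≈ ln(r_4/r_3) / ln(r_3/r_2)
  = ln(8.0457×10⁻⁴/5.6231×10⁻³) / ln(5.6231×10⁻³/1.9896×10⁻²)
  = ln(0.143083) / ln(0.282625)
  = -1.944330 / -1.263634 ≈ 1.538681

1.539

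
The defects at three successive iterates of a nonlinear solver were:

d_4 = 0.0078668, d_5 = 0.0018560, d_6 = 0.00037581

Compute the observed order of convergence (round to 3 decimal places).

p ≈ ln(d_6/d_5) / ln(d_5/d_4)
  = ln(0.00037581/0.0018560) / ln(0.0018560/0.0078668)
  = ln(0.202484) / ln(0.235928)
  = -1.597094 / -1.444229 ≈ 1.105845

1.106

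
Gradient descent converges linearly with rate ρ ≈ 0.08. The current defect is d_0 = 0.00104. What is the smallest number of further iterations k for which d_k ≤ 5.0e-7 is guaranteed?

After k steps, d_k ≈ 0.00104·0.08^k.
Need 0.08^k ≤ 5.0e-7/0.00104 = 0.000480769.
k ≥ ln(0.000480769)/ln(0.08) = -7.6401/-2.52573 = 3.025.
Smallest integer k = 4.

4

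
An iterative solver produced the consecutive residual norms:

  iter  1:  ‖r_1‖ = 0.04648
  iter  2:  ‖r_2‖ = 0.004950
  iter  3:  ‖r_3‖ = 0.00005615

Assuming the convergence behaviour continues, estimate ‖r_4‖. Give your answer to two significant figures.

First estimate the order: p ≈ ln(‖r_3‖/‖r_2‖) / ln(‖r_2‖/‖r_1‖) = ln(0.00005615/0.004950)/ln(0.004950/0.04648) = ln(0.0113434)/ln(0.106497) ≈ 1.9999.
Then ‖r_4‖ ≈ ‖r_3‖·(‖r_3‖/‖r_2‖)^p = 0.00005615·(0.0113434)^1.9999 = 0.00005615·0.00012873 ≈ 7.228e-09.

7.2e-9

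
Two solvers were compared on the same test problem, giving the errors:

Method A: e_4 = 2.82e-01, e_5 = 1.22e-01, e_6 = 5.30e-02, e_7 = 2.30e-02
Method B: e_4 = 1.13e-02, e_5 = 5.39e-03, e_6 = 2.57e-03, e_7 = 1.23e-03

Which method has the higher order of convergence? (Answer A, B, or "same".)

same

Method A: p ≈ ln(2.30e-02/5.30e-02)/ln(5.30e-02/1.22e-01) ≈ 1.00.
Method B: p ≈ ln(1.23e-03/2.57e-03)/ln(2.57e-03/5.39e-03) ≈ 0.99.
Both orders ≈ 1.0 — effectively the same.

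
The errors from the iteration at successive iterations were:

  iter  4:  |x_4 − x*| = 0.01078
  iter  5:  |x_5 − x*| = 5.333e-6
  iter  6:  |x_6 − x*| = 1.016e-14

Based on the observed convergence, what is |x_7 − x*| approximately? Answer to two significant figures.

1.0e-37

First estimate the order: p ≈ ln(|x_6 − x*|/|x_5 − x*|) / ln(|x_5 − x*|/|x_4 − x*|) = ln(1.016e-14/5.333e-6)/ln(5.333e-6/0.01078) = ln(1.90512e-09)/ln(0.000494712) ≈ 2.6379.
Then |x_7 − x*| ≈ |x_6 − x*|·(|x_6 − x*|/|x_5 − x*|)^p = 1.016e-14·(1.90512e-09)^2.6379 = 1.016e-14·9.93819e-24 ≈ 1.01e-37.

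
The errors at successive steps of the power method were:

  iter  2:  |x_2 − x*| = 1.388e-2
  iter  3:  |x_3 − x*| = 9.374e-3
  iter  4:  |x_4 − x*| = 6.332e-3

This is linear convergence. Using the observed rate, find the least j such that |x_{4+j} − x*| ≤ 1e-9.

Rate ρ ≈ |x_4 − x*|/|x_3 − x*| = 6.332e-3/9.374e-3 = 0.6755.
After j more steps, |x_{4+j} − x*| ≈ 6.332e-3·ρ^j; need ρ^j ≤ 1e-9/6.332e-3 = 1.57928e-07.
j ≥ ln(1.57928e-07)/ln(0.6755) = -15.6611/-0.39230 = 39.921.
So 40 more iterations are needed.

40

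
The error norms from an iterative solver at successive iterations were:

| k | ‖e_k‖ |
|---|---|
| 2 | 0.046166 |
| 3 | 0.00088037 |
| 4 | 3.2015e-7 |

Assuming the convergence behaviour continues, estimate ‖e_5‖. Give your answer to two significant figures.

First estimate the order: p ≈ ln(‖e_4‖/‖e_3‖) / ln(‖e_3‖/‖e_2‖) = ln(3.2015e-7/0.00088037)/ln(0.00088037/0.046166) = ln(0.000363654)/ln(0.0190697) ≈ 2.0000.
Then ‖e_5‖ ≈ ‖e_4‖·(‖e_4‖/‖e_3‖)^p = 3.2015e-7·(0.000363654)^2.0000 = 3.2015e-7·1.32244e-07 ≈ 4.234e-14.

4.2e-14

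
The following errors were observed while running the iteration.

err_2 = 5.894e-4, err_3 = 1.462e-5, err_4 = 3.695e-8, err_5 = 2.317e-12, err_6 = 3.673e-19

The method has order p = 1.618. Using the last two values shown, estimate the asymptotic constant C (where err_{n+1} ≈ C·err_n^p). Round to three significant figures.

C ≈ err_6 / err_5^1.618
  = 3.673e-19 / (2.317e-12)^1.618
  = 3.673e-19 / 1.49434e-19 ≈ 2.4579

2.46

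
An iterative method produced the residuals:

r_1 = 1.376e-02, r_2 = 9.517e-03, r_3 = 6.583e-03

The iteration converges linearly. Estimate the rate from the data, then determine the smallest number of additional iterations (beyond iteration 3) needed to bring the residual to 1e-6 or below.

24

Rate ρ ≈ r_3/r_2 = 6.583e-03/9.517e-03 = 0.6917.
After j more steps, r_{3+j} ≈ 6.583e-03·ρ^j; need ρ^j ≤ 1e-6/6.583e-03 = 0.000151906.
j ≥ ln(0.000151906)/ln(0.6917) = -8.7922/-0.36860 = 23.853.
So 24 more iterations are needed.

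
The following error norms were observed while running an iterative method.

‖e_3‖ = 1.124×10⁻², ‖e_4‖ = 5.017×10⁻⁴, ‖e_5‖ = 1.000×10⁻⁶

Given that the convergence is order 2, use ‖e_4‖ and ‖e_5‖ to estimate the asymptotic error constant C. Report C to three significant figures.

3.97

C ≈ ‖e_5‖ / ‖e_4‖^2
  = 1.000×10⁻⁶ / (5.017×10⁻⁴)^2
  = 1.000×10⁻⁶ / 2.51703e-07 ≈ 3.9729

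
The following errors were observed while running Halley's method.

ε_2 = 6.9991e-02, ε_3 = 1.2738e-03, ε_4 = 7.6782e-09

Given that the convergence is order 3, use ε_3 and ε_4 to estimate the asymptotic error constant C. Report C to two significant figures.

C ≈ ε_4 / ε_3^3
  = 7.6782e-09 / (1.2738e-03)^3
  = 7.6782e-09 / 2.06683e-09 ≈ 3.715

3.7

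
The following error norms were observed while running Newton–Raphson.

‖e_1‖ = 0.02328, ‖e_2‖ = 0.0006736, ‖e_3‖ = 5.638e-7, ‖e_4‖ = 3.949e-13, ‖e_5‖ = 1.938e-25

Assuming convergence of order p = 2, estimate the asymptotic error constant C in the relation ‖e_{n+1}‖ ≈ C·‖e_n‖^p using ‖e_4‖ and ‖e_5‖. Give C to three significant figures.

1.24

C ≈ ‖e_5‖ / ‖e_4‖^2
  = 1.938e-25 / (3.949e-13)^2
  = 1.938e-25 / 1.55946e-25 ≈ 1.2427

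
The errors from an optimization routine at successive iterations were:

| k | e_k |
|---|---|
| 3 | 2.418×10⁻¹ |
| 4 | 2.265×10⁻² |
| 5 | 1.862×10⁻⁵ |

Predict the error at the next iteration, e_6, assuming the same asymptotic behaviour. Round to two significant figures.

First estimate the order: p ≈ ln(e_5/e_4) / ln(e_4/e_3) = ln(1.862×10⁻⁵/2.265×10⁻²)/ln(2.265×10⁻²/2.418×10⁻¹) = ln(0.000822075)/ln(0.0936725) ≈ 2.9999.
Then e_6 ≈ e_5·(e_5/e_4)^p = 1.862×10⁻⁵·(0.000822075)^2.9999 = 1.862×10⁻⁵·5.55959e-10 ≈ 1.035e-14.

1.0e-14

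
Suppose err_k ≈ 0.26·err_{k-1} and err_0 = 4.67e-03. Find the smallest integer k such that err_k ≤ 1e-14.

After k steps, err_k ≈ 4.67e-03·0.26^k.
Need 0.26^k ≤ 1e-14/4.67e-03 = 2.14133e-12.
k ≥ ln(2.14133e-12)/ln(0.26) = -26.8696/-1.34707 = 19.947.
Smallest integer k = 20.

20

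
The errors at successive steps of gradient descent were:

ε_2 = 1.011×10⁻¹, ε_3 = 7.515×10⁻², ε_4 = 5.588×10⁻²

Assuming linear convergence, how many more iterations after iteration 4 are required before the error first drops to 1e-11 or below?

Rate ρ ≈ ε_4/ε_3 = 5.588×10⁻²/7.515×10⁻² = 0.7436.
After j more steps, ε_{4+j} ≈ 5.588×10⁻²·ρ^j; need ρ^j ≤ 1e-11/5.588×10⁻² = 1.78955e-10.
j ≥ ln(1.78955e-10)/ln(0.7436) = -22.4439/-0.29625 = 75.760.
So 76 more iterations are needed.

76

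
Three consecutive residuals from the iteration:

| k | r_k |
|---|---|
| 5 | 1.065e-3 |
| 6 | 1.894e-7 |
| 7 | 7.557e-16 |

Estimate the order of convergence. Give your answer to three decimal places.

p ≈ ln(r_7/r_6) / ln(r_6/r_5)
  = ln(7.557e-16/1.894e-7) / ln(1.894e-7/1.065e-3)
  = ln(3.98997e-09) / ln(0.00017784)
  = -19.339482 / -8.634626 ≈ 2.239759

2.240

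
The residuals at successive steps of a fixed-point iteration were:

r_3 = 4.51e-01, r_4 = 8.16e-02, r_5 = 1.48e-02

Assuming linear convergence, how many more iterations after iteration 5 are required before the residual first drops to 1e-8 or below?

Rate ρ ≈ r_5/r_4 = 1.48e-02/8.16e-02 = 0.1814.
After j more steps, r_{5+j} ≈ 1.48e-02·ρ^j; need ρ^j ≤ 1e-8/1.48e-02 = 6.75676e-07.
j ≥ ln(6.75676e-07)/ln(0.1814) = -14.2076/-1.70705 = 8.323.
So 9 more iterations are needed.

9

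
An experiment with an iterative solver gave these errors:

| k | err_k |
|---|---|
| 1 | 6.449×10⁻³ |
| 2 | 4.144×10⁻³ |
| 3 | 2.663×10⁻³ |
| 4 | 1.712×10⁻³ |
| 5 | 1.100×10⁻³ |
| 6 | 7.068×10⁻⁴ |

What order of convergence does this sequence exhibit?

1

Consecutive ratios: err_6/err_5 = 7.068×10⁻⁴/1.100×10⁻³ = 0.642545, err_5/err_4 = 1.100×10⁻³/1.712×10⁻³ = 0.642523.
p ≈ ln(0.642545)/ln(0.642523) = -0.4423/-0.4424 ≈ 1.00.
So the convergence is linear (order 1).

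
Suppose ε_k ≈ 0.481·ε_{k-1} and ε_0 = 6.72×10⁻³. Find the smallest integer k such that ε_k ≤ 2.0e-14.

37

After k steps, ε_k ≈ 6.72×10⁻³·0.481^k.
Need 0.481^k ≤ 2.0e-14/6.72×10⁻³ = 2.97619e-12.
k ≥ ln(2.97619e-12)/ln(0.481) = -26.5404/-0.73189 = 36.263.
Smallest integer k = 37.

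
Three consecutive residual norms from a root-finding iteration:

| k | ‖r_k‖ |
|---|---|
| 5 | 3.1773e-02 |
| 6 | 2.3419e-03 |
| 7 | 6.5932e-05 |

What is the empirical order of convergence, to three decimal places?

1.369

p ≈ ln(‖r_7‖/‖r_6‖) / ln(‖r_6‖/‖r_5‖)
  = ln(6.5932e-05/2.3419e-03) / ln(2.3419e-03/3.1773e-02)
  = ln(0.0281532) / ln(0.0737072)
  = -3.570094 / -2.607655 ≈ 1.369082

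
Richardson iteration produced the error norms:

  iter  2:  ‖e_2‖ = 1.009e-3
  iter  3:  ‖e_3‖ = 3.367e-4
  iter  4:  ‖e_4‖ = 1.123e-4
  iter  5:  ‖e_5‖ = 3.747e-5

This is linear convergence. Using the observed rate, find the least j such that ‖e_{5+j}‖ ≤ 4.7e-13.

Rate ρ ≈ ‖e_5‖/‖e_4‖ = 3.747e-5/1.123e-4 = 0.3337.
After j more steps, ‖e_{5+j}‖ ≈ 3.747e-5·ρ^j; need ρ^j ≤ 4.7e-13/3.747e-5 = 1.25434e-08.
j ≥ ln(1.25434e-08)/ln(0.3337) = -18.1941/-1.09751 = 16.578.
So 17 more iterations are needed.

17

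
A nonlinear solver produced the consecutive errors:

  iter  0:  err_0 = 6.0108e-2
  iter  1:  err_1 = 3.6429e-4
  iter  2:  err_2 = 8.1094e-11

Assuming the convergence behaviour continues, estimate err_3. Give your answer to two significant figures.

First estimate the order: p ≈ ln(err_2/err_1) / ln(err_1/err_0) = ln(8.1094e-11/3.6429e-4)/ln(3.6429e-4/6.0108e-2) = ln(2.22608e-07)/ln(0.00606059) ≈ 3.0000.
Then err_3 ≈ err_2·(err_2/err_1)^p = 8.1094e-11·(2.22608e-07)^3.0000 = 8.1094e-11·1.10312e-20 ≈ 8.946e-31.

8.9e-31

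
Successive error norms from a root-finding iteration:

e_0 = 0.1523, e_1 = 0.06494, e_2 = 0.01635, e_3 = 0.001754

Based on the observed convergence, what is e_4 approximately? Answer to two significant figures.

First estimate the order: p ≈ ln(e_3/e_2) / ln(e_2/e_1) = ln(0.001754/0.01635)/ln(0.01635/0.06494) = ln(0.107278)/ln(0.251771) ≈ 1.6185.
Then e_4 ≈ e_3·(e_3/e_2)^p = 0.001754·(0.107278)^1.6185 = 0.001754·0.02697 ≈ 4.731e-05.

4.7e-5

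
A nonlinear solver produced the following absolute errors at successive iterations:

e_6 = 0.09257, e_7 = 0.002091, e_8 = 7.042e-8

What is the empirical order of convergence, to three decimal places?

2.717

p ≈ ln(e_8/e_7) / ln(e_7/e_6)
  = ln(7.042e-8/0.002091) / ln(0.002091/0.09257)
  = ln(3.36777e-05) / ln(0.0225883)
  = -10.298675 / -3.790323 ≈ 2.717097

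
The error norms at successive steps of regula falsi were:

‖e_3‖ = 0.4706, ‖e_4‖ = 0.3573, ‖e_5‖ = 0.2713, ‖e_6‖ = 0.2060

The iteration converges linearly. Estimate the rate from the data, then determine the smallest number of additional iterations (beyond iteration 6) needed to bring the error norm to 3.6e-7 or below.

49

Rate ρ ≈ ‖e_6‖/‖e_5‖ = 0.2060/0.2713 = 0.7593.
After j more steps, ‖e_{6+j}‖ ≈ 0.2060·ρ^j; need ρ^j ≤ 3.6e-7/0.2060 = 1.74757e-06.
j ≥ ln(1.74757e-06)/ln(0.7593) = -13.2573/-0.27536 = 48.145.
So 49 more iterations are needed.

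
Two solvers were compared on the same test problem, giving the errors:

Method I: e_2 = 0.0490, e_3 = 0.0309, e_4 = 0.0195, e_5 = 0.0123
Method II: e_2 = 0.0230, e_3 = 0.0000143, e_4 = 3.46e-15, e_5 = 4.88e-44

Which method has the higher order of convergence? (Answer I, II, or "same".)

II

Method I: p ≈ ln(0.0123/0.0195)/ln(0.0195/0.0309) ≈ 1.00.
Method II: p ≈ ln(4.88e-44/3.46e-15)/ln(3.46e-15/0.0000143) ≈ 3.00.
Method II has the higher order (≈3.0 vs ≈1.0).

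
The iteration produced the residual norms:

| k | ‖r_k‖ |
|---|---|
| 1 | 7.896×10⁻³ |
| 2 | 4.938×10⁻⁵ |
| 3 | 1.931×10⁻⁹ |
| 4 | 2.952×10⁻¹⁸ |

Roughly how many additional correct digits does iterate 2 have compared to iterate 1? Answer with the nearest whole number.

2

Digits gained ≈ log₁₀(‖r_1‖/‖r_2‖) = log₁₀(7.896×10⁻³/4.938×10⁻⁵) = log₁₀(159.903) ≈ 2.204.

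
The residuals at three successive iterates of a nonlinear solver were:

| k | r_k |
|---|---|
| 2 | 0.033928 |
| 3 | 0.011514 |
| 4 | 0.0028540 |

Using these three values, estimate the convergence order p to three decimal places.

p ≈ ln(r_4/r_3) / ln(r_3/r_2)
  = ln(0.0028540/0.011514) / ln(0.011514/0.033928)
  = ln(0.247872) / ln(0.339366)
  = -1.394843 / -1.080676 ≈ 1.290713

1.291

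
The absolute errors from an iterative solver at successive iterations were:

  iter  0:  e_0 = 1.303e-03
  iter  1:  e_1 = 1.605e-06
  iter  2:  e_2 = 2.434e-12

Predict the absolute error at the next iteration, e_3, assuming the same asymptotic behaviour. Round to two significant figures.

5.6e-24

First estimate the order: p ≈ ln(e_2/e_1) / ln(e_1/e_0) = ln(2.434e-12/1.605e-06)/ln(1.605e-06/1.303e-03) = ln(1.51651e-06)/ln(0.00123177) ≈ 2.0001.
Then e_3 ≈ e_2·(e_2/e_1)^p = 2.434e-12·(1.51651e-06)^2.0001 = 2.434e-12·2.29672e-12 ≈ 5.59e-24.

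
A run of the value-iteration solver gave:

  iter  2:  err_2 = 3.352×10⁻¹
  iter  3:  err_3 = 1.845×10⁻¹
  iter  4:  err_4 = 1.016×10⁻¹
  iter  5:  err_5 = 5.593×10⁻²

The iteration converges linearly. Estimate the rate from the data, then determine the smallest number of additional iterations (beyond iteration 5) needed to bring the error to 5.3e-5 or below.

Rate ρ ≈ err_5/err_4 = 5.593×10⁻²/1.016×10⁻¹ = 0.5505.
After j more steps, err_{5+j} ≈ 5.593×10⁻²·ρ^j; need ρ^j ≤ 5.3e-5/5.593×10⁻² = 0.000947613.
j ≥ ln(0.000947613)/ln(0.5505) = -6.9616/-0.59693 = 11.662.
So 12 more iterations are needed.

12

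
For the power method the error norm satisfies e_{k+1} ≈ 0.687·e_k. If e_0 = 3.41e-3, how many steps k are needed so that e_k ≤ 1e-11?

After k steps, e_k ≈ 3.41e-3·0.687^k.
Need 0.687^k ≤ 1e-11/3.41e-3 = 2.93255e-09.
k ≥ ln(2.93255e-09)/ln(0.687) = -19.6474/-0.37542 = 52.334.
Smallest integer k = 53.

53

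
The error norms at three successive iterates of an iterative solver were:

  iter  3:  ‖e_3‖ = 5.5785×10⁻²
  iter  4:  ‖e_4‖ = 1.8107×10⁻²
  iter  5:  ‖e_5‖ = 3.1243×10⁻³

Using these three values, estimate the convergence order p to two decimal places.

p ≈ ln(‖e_5‖/‖e_4‖) / ln(‖e_4‖/‖e_3‖)
  = ln(3.1243×10⁻³/1.8107×10⁻²) / ln(1.8107×10⁻²/5.5785×10⁻²)
  = ln(0.172547) / ln(0.324585)
  = -1.75709 / -1.12521 ≈ 1.56157

1.56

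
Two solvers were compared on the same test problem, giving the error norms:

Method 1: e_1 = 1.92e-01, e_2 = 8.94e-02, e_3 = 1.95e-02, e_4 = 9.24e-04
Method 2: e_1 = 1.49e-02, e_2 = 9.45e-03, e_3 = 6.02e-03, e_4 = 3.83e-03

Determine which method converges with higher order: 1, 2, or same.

1

Method 1: p ≈ ln(9.24e-04/1.95e-02)/ln(1.95e-02/8.94e-02) ≈ 2.00.
Method 2: p ≈ ln(3.83e-03/6.02e-03)/ln(6.02e-03/9.45e-03) ≈ 1.00.
Method 1 has the higher order (≈2.0 vs ≈1.0).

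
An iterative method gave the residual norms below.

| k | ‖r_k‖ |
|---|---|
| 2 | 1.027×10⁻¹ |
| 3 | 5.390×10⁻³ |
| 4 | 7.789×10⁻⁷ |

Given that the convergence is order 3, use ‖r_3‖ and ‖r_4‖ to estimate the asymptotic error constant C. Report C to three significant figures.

4.97

C ≈ ‖r_4‖ / ‖r_3‖^3
  = 7.789×10⁻⁷ / (5.390×10⁻³)^3
  = 7.789×10⁻⁷ / 1.56591e-07 ≈ 4.9741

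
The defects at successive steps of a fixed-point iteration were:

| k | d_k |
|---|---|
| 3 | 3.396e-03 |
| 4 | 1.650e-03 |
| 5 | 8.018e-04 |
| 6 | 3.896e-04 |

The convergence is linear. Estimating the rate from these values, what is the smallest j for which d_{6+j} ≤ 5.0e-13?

29

Rate ρ ≈ d_6/d_5 = 3.896e-04/8.018e-04 = 0.4859.
After j more steps, d_{6+j} ≈ 3.896e-04·ρ^j; need ρ^j ≤ 5.0e-13/3.896e-04 = 1.28337e-09.
j ≥ ln(1.28337e-09)/ln(0.4859) = -20.4738/-0.72175 = 28.367.
So 29 more iterations are needed.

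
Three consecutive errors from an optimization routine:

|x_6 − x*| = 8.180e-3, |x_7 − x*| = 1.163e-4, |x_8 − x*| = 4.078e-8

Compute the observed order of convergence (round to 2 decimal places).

1.87

p ≈ ln(|x_8 − x*|/|x_7 − x*|) / ln(|x_7 − x*|/|x_6 − x*|)
  = ln(4.078e-8/1.163e-4) / ln(1.163e-4/8.180e-3)
  = ln(0.000350645) / ln(0.0142176)
  = -7.95574 / -4.25327 ≈ 1.87050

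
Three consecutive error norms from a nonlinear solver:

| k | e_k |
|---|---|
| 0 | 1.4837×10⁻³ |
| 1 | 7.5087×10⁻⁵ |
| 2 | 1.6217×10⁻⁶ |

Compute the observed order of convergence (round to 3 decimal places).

p ≈ ln(e_2/e_1) / ln(e_1/e_0)
  = ln(1.6217×10⁻⁶/7.5087×10⁻⁵) / ln(7.5087×10⁻⁵/1.4837×10⁻³)
  = ln(0.0215976) / ln(0.0506079)
  = -3.835173 / -2.983648 ≈ 1.285397

1.285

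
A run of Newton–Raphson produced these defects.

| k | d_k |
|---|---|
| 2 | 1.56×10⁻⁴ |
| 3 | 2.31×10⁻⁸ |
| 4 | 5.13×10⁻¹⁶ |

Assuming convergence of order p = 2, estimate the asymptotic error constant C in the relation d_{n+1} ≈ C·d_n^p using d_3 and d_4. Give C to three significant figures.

C ≈ d_4 / d_3^2
  = 5.13×10⁻¹⁶ / (2.31×10⁻⁸)^2
  = 5.13×10⁻¹⁶ / 5.3361e-16 ≈ 0.96138

0.961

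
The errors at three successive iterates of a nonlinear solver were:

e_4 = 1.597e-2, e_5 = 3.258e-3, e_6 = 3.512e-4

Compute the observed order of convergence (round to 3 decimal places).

1.401

p ≈ ln(e_6/e_5) / ln(e_5/e_4)
  = ln(3.512e-4/3.258e-3) / ln(3.258e-3/1.597e-2)
  = ln(0.107796) / ln(0.204008)
  = -2.227515 / -1.589596 ≈ 1.401309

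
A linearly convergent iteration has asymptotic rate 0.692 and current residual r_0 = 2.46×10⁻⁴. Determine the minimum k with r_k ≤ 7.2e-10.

35

After k steps, r_k ≈ 2.46×10⁻⁴·0.692^k.
Need 0.692^k ≤ 7.2e-10/2.46×10⁻⁴ = 2.92683e-06.
k ≥ ln(2.92683e-06)/ln(0.692) = -12.7416/-0.36817 = 34.608.
Smallest integer k = 35.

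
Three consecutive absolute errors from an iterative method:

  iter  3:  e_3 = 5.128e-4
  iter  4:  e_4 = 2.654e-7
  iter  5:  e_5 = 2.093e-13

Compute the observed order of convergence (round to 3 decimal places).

p ≈ ln(e_5/e_4) / ln(e_4/e_3)
  = ln(2.093e-13/2.654e-7) / ln(2.654e-7/5.128e-4)
  = ln(7.88621e-07) / ln(0.000517551)
  = -14.052980 / -7.566402 ≈ 1.857287

1.857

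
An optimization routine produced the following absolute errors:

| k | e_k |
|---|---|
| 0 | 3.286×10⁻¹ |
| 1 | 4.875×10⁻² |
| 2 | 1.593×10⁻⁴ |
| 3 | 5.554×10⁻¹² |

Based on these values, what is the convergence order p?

Consecutive ratios: e_3/e_2 = 5.554×10⁻¹²/1.593×10⁻⁴ = 3.4865e-08, e_2/e_1 = 1.593×10⁻⁴/4.875×10⁻² = 0.00326769.
p ≈ ln(3.4865e-08)/ln(0.00326769) = -17.1718/-5.7237 ≈ 3.00.
So the convergence is cubic (order 3).

3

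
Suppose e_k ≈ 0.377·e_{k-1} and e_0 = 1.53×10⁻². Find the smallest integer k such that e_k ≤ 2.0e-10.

After k steps, e_k ≈ 1.53×10⁻²·0.377^k.
Need 0.377^k ≤ 2.0e-10/1.53×10⁻² = 1.30719e-08.
k ≥ ln(1.30719e-08)/ln(0.377) = -18.1528/-0.97551 = 18.609.
Smallest integer k = 19.

19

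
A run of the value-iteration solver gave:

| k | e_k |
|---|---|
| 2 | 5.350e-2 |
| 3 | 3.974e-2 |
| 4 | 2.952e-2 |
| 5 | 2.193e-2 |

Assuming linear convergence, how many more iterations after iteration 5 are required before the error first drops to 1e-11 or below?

73

Rate ρ ≈ e_5/e_4 = 2.193e-2/2.952e-2 = 0.7429.
After j more steps, e_{5+j} ≈ 2.193e-2·ρ^j; need ρ^j ≤ 1e-11/2.193e-2 = 4.55996e-10.
j ≥ ln(4.55996e-10)/ln(0.7429) = -21.5085/-0.29719 = 72.373.
So 73 more iterations are needed.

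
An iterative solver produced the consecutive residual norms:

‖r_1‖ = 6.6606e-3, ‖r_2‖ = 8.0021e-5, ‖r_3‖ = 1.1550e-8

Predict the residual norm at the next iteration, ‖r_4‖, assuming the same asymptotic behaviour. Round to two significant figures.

First estimate the order: p ≈ ln(‖r_3‖/‖r_2‖) / ln(‖r_2‖/‖r_1‖) = ln(1.1550e-8/8.0021e-5)/ln(8.0021e-5/6.6606e-3) = ln(0.000144337)/ln(0.0120141) ≈ 2.0000.
Then ‖r_4‖ ≈ ‖r_3‖·(‖r_3‖/‖r_2‖)^p = 1.1550e-8·(0.000144337)^2.0000 = 1.1550e-8·2.08332e-08 ≈ 2.406e-16.

2.4e-16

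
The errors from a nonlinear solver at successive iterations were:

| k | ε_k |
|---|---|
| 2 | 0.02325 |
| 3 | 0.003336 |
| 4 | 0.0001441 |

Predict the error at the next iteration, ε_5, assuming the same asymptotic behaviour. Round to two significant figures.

8.9e-7

First estimate the order: p ≈ ln(ε_4/ε_3) / ln(ε_3/ε_2) = ln(0.0001441/0.003336)/ln(0.003336/0.02325) = ln(0.0431954)/ln(0.143484) ≈ 1.6183.
Then ε_5 ≈ ε_4·(ε_4/ε_3)^p = 0.0001441·(0.0431954)^1.6183 = 0.0001441·0.00619054 ≈ 8.921e-07.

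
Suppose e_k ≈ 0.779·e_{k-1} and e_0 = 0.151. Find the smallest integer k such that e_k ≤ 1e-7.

After k steps, e_k ≈ 0.151·0.779^k.
Need 0.779^k ≤ 1e-7/0.151 = 6.62252e-07.
k ≥ ln(6.62252e-07)/ln(0.779) = -14.2276/-0.24974 = 56.970.
Smallest integer k = 57.

57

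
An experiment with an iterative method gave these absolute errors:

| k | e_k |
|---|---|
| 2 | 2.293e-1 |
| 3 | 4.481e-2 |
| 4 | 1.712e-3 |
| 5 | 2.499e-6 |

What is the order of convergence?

Consecutive ratios: e_5/e_4 = 2.499e-6/1.712e-3 = 0.0014597, e_4/e_3 = 1.712e-3/4.481e-2 = 0.0382058.
p ≈ ln(0.0014597)/ln(0.0382058) = -6.5295/-3.2648 ≈ 2.00.
So the convergence is quadratic (order 2).

2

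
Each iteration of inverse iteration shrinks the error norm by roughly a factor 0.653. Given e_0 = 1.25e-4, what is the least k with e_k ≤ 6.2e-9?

After k steps, e_k ≈ 1.25e-4·0.653^k.
Need 0.653^k ≤ 6.2e-9/1.25e-4 = 4.96e-05.
k ≥ ln(4.96e-05)/ln(0.653) = -9.9115/-0.42618 = 23.257.
Smallest integer k = 24.

24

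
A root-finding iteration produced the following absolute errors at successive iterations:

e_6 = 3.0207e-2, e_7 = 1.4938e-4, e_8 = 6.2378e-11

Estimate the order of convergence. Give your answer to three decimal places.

2.767

p ≈ ln(e_8/e_7) / ln(e_7/e_6)
  = ln(6.2378e-11/1.4938e-4) / ln(1.4938e-4/3.0207e-2)
  = ln(4.17579e-07) / ln(0.00494521)
  = -14.688792 / -5.309336 ≈ 2.766597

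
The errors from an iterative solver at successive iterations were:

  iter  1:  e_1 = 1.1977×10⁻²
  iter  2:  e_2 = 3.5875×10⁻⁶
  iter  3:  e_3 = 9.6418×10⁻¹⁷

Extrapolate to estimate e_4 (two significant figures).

1.9e-48

First estimate the order: p ≈ ln(e_3/e_2) / ln(e_2/e_1) = ln(9.6418×10⁻¹⁷/3.5875×10⁻⁶)/ln(3.5875×10⁻⁶/1.1977×10⁻²) = ln(2.68761e-11)/ln(0.000299532) ≈ 3.0000.
Then e_4 ≈ e_3·(e_3/e_2)^p = 9.6418×10⁻¹⁷·(2.68761e-11)^3.0000 = 9.6418×10⁻¹⁷·1.94133e-32 ≈ 1.872e-48.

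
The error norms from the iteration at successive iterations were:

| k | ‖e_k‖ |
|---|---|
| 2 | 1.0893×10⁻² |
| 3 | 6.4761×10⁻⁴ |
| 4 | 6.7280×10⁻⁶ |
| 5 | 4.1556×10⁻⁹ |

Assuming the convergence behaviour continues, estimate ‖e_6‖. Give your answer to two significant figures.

2.7e-14

First estimate the order: p ≈ ln(‖e_5‖/‖e_4‖) / ln(‖e_4‖/‖e_3‖) = ln(4.1556×10⁻⁹/6.7280×10⁻⁶)/ln(6.7280×10⁻⁶/6.4761×10⁻⁴) = ln(0.000617658)/ln(0.010389) ≈ 1.6180.
Then ‖e_6‖ ≈ ‖e_5‖·(‖e_5‖/‖e_4‖)^p = 4.1556×10⁻⁹·(0.000617658)^1.6180 = 4.1556×10⁻⁹·6.41845e-06 ≈ 2.667e-14.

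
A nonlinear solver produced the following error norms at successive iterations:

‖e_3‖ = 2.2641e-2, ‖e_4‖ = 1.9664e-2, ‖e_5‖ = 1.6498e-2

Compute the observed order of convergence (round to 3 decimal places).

1.245

p ≈ ln(‖e_5‖/‖e_4‖) / ln(‖e_4‖/‖e_3‖)
  = ln(1.6498e-2/1.9664e-2) / ln(1.9664e-2/2.2641e-2)
  = ln(0.838995) / ln(0.868513)
  = -0.175551 / -0.140973 ≈ 1.245281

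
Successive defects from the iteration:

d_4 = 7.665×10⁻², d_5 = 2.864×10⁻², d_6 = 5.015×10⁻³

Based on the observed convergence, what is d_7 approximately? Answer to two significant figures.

First estimate the order: p ≈ ln(d_6/d_5) / ln(d_5/d_4) = ln(5.015×10⁻³/2.864×10⁻²)/ln(2.864×10⁻²/7.665×10⁻²) = ln(0.175105)/ln(0.373646) ≈ 1.7699.
Then d_7 ≈ d_6·(d_6/d_5)^p = 5.015×10⁻³·(0.175105)^1.7699 = 5.015×10⁻³·0.045784 ≈ 0.0002296.

2.3e-4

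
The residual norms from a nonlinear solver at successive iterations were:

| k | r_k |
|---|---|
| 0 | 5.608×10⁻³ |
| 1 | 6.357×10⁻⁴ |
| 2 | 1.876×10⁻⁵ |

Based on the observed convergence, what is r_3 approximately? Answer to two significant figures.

First estimate the order: p ≈ ln(r_2/r_1) / ln(r_1/r_0) = ln(1.876×10⁻⁵/6.357×10⁻⁴)/ln(6.357×10⁻⁴/5.608×10⁻³) = ln(0.0295108)/ln(0.113356) ≈ 1.6181.
Then r_3 ≈ r_2·(r_2/r_1)^p = 1.876×10⁻⁵·(0.0295108)^1.6181 = 1.876×10⁻⁵·0.00334408 ≈ 6.273e-08.

6.3e-8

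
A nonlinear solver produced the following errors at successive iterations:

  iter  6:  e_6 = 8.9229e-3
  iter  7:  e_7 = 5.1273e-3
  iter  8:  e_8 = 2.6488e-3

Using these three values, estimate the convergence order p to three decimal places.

p ≈ ln(e_8/e_7) / ln(e_7/e_6)
  = ln(2.6488e-3/5.1273e-3) / ln(5.1273e-3/8.9229e-3)
  = ln(0.516607) / ln(0.574623)
  = -0.660473 / -0.554041 ≈ 1.192101

1.192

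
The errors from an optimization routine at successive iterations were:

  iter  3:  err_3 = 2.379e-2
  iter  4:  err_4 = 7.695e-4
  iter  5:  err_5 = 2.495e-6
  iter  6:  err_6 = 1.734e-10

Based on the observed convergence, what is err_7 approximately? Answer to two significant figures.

First estimate the order: p ≈ ln(err_6/err_5) / ln(err_5/err_4) = ln(1.734e-10/2.495e-6)/ln(2.495e-6/7.695e-4) = ln(6.9499e-05)/ln(0.00324237) ≈ 1.6705.
Then err_7 ≈ err_6·(err_6/err_5)^p = 1.734e-10·(6.9499e-05)^1.6705 = 1.734e-10·1.13247e-07 ≈ 1.964e-17.

2.0e-17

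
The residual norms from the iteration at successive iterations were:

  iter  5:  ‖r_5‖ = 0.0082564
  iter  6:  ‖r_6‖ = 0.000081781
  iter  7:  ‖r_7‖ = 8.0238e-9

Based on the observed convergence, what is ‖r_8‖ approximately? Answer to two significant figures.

7.7e-17

First estimate the order: p ≈ ln(‖r_7‖/‖r_6‖) / ln(‖r_6‖/‖r_5‖) = ln(8.0238e-9/0.000081781)/ln(0.000081781/0.0082564) = ln(9.81133e-05)/ln(0.00990516) ≈ 2.0000.
Then ‖r_8‖ ≈ ‖r_7‖·(‖r_7‖/‖r_6‖)^p = 8.0238e-9·(9.81133e-05)^2.0000 = 8.0238e-9·9.62622e-09 ≈ 7.724e-17.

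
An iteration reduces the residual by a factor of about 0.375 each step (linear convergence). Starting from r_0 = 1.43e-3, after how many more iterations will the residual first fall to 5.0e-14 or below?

25

After k steps, r_k ≈ 1.43e-3·0.375^k.
Need 0.375^k ≤ 5.0e-14/1.43e-3 = 3.4965e-11.
k ≥ ln(3.4965e-11)/ln(0.375) = -24.0767/-0.98083 = 24.547.
Smallest integer k = 25.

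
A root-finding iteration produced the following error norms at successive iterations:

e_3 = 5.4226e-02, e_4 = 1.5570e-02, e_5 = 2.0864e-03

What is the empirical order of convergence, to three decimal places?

1.611

p ≈ ln(e_5/e_4) / ln(e_4/e_3)
  = ln(2.0864e-03/1.5570e-02) / ln(1.5570e-02/5.4226e-02)
  = ln(0.134001) / ln(0.287132)
  = -2.009908 / -1.247813 ≈ 1.610745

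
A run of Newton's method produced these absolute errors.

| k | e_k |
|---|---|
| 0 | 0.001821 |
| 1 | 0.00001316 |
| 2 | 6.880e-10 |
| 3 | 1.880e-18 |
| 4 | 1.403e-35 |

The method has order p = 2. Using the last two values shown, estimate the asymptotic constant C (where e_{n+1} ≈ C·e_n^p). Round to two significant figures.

4.0

C ≈ e_4 / e_3^2
  = 1.403e-35 / (1.880e-18)^2
  = 1.403e-35 / 3.5344e-36 ≈ 3.9696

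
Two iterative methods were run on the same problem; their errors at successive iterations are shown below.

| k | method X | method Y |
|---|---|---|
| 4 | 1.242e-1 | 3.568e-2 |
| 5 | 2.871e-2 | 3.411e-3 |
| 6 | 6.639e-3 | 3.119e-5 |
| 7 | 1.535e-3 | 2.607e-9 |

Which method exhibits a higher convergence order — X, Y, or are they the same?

Y

Method X: p ≈ ln(1.535e-3/6.639e-3)/ln(6.639e-3/2.871e-2) ≈ 1.00.
Method Y: p ≈ ln(2.607e-9/3.119e-5)/ln(3.119e-5/3.411e-3) ≈ 2.00.
Method Y has the higher order (≈2.0 vs ≈1.0).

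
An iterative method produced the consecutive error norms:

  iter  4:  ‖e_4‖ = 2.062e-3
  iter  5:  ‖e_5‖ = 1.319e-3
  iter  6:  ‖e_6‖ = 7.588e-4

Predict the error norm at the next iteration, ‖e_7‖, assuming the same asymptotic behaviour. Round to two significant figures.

First estimate the order: p ≈ ln(‖e_6‖/‖e_5‖) / ln(‖e_5‖/‖e_4‖) = ln(7.588e-4/1.319e-3)/ln(1.319e-3/2.062e-3) = ln(0.575284)/ln(0.63967) ≈ 1.2374.
Then ‖e_7‖ ≈ ‖e_6‖·(‖e_6‖/‖e_5‖)^p = 7.588e-4·(0.575284)^1.2374 = 7.588e-4·0.50452 ≈ 0.0003828.

3.8e-4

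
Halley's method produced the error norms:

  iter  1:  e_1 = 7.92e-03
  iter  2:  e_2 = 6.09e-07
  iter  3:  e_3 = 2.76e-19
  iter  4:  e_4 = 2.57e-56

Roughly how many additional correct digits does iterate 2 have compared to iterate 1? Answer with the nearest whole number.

Digits gained ≈ log₁₀(e_1/e_2) = log₁₀(7.92e-03/6.09e-07) = log₁₀(13004.9) ≈ 4.114.

4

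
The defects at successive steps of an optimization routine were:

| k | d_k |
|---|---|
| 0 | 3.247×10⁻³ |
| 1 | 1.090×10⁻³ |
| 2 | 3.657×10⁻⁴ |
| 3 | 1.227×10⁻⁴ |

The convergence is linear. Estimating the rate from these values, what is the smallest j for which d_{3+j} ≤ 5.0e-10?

Rate ρ ≈ d_3/d_2 = 1.227×10⁻⁴/3.657×10⁻⁴ = 0.3355.
After j more steps, d_{3+j} ≈ 1.227×10⁻⁴·ρ^j; need ρ^j ≤ 5.0e-10/1.227×10⁻⁴ = 4.07498e-06.
j ≥ ln(4.07498e-06)/ln(0.3355) = -12.4106/-1.09213 = 11.364.
So 12 more iterations are needed.

12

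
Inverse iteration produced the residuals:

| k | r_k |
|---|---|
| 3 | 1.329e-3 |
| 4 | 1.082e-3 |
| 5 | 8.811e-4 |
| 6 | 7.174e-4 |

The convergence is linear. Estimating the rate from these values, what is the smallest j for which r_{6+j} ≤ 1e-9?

Rate ρ ≈ r_6/r_5 = 7.174e-4/8.811e-4 = 0.8142.
After j more steps, r_{6+j} ≈ 7.174e-4·ρ^j; need ρ^j ≤ 1e-9/7.174e-4 = 1.39392e-06.
j ≥ ln(1.39392e-06)/ln(0.8142) = -13.4834/-0.20555 = 65.597.
So 66 more iterations are needed.

66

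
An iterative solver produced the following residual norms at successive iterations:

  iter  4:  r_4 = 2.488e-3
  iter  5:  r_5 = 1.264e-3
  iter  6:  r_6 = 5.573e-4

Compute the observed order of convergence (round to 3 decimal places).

p ≈ ln(r_6/r_5) / ln(r_5/r_4)
  = ln(5.573e-4/1.264e-3) / ln(1.264e-3/2.488e-3)
  = ln(0.440902) / ln(0.508039)
  = -0.818933 / -0.677197 ≈ 1.209298

1.209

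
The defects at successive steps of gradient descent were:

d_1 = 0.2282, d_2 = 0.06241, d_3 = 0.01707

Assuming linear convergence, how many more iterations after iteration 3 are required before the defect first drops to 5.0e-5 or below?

Rate ρ ≈ d_3/d_2 = 0.01707/0.06241 = 0.2735.
After j more steps, d_{3+j} ≈ 0.01707·ρ^j; need ρ^j ≤ 5.0e-5/0.01707 = 0.00292912.
j ≥ ln(0.00292912)/ln(0.2735) = -5.8331/-1.29645 = 4.499.
So 5 more iterations are needed.

5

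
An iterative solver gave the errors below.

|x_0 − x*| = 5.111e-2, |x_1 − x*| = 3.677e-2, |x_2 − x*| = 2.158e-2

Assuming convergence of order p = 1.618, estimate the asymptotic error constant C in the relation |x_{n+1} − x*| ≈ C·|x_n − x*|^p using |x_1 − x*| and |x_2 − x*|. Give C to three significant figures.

4.52

C ≈ |x_2 − x*| / |x_1 − x*|^1.618
  = 2.158e-2 / (3.677e-2)^1.618
  = 2.158e-2 / 0.00477495 ≈ 4.5194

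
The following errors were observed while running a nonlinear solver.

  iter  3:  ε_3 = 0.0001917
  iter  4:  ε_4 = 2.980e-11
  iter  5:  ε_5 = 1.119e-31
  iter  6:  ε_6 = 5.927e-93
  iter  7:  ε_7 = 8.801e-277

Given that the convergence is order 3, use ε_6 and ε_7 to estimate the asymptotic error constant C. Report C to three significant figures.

C ≈ ε_7 / ε_6^3
  = 8.801e-277 / (5.927e-93)^3
  = 8.801e-277 / 2.08212e-277 ≈ 4.227

4.23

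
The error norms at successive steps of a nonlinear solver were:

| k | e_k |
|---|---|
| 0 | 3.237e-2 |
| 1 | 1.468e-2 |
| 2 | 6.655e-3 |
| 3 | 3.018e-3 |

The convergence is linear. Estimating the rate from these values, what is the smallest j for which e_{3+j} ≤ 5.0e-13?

29

Rate ρ ≈ e_3/e_2 = 3.018e-3/6.655e-3 = 0.4535.
After j more steps, e_{3+j} ≈ 3.018e-3·ρ^j; need ρ^j ≤ 5.0e-13/3.018e-3 = 1.65673e-10.
j ≥ ln(1.65673e-10)/ln(0.4535) = -22.5210/-0.79076 = 28.480.
So 29 more iterations are needed.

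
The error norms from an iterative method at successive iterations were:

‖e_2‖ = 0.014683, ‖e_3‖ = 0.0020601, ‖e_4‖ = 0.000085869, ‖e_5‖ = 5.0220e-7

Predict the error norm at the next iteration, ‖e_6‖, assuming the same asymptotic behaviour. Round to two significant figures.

1.2e-10

First estimate the order: p ≈ ln(‖e_5‖/‖e_4‖) / ln(‖e_4‖/‖e_3‖) = ln(5.0220e-7/0.000085869)/ln(0.000085869/0.0020601) = ln(0.00584844)/ln(0.041682) ≈ 1.6180.
Then ‖e_6‖ ≈ ‖e_5‖·(‖e_5‖/‖e_4‖)^p = 5.0220e-7·(0.00584844)^1.6180 = 5.0220e-7·0.000243821 ≈ 1.224e-10.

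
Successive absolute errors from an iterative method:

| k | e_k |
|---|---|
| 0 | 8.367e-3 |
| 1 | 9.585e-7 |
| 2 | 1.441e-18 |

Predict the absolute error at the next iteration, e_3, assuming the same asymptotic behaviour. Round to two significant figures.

First estimate the order: p ≈ ln(e_2/e_1) / ln(e_1/e_0) = ln(1.441e-18/9.585e-7)/ln(9.585e-7/8.367e-3) = ln(1.50339e-12)/ln(0.000114557) ≈ 3.0000.
Then e_3 ≈ e_2·(e_2/e_1)^p = 1.441e-18·(1.50339e-12)^3.0000 = 1.441e-18·3.39793e-36 ≈ 4.896e-54.

4.9e-54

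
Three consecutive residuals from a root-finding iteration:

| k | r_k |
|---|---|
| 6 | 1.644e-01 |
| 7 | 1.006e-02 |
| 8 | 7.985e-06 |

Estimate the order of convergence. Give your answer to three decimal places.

2.555

p ≈ ln(r_8/r_7) / ln(r_7/r_6)
  = ln(7.985e-06/1.006e-02) / ln(1.006e-02/1.644e-01)
  = ln(0.000793738) / ln(0.0611922)
  = -7.138757 / -2.793736 ≈ 2.555273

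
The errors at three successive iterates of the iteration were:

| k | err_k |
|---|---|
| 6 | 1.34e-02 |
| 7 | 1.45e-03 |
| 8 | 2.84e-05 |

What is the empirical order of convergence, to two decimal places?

1.77

p ≈ ln(err_8/err_7) / ln(err_7/err_6)
  = ln(2.84e-05/1.45e-03) / ln(1.45e-03/1.34e-02)
  = ln(0.0195862) / ln(0.108209)
  = -3.93293 / -2.22369 ≈ 1.76865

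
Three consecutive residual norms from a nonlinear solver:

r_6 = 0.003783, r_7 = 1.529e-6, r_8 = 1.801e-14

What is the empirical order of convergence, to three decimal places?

2.337

p ≈ ln(r_8/r_7) / ln(r_7/r_6)
  = ln(1.801e-14/1.529e-6) / ln(1.529e-6/0.003783)
  = ln(1.17789e-08) / ln(0.000404177)
  = -18.256956 / -7.813658 ≈ 2.336544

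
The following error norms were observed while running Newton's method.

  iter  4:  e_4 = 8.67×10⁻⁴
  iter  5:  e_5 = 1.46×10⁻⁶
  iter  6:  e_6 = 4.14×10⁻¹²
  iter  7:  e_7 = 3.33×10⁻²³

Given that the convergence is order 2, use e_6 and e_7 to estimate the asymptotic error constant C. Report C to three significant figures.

1.94

C ≈ e_7 / e_6^2
  = 3.33×10⁻²³ / (4.14×10⁻¹²)^2
  = 3.33×10⁻²³ / 1.71396e-23 ≈ 1.9429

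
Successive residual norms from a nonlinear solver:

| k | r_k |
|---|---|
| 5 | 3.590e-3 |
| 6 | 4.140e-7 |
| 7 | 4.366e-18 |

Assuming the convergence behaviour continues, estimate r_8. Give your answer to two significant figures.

1.1e-48

First estimate the order: p ≈ ln(r_7/r_6) / ln(r_6/r_5) = ln(4.366e-18/4.140e-7)/ln(4.140e-7/3.590e-3) = ln(1.05459e-11)/ln(0.00011532) ≈ 2.7874.
Then r_8 ≈ r_7·(r_7/r_6)^p = 4.366e-18·(1.05459e-11)^2.7874 = 4.366e-18·2.52897e-31 ≈ 1.104e-48.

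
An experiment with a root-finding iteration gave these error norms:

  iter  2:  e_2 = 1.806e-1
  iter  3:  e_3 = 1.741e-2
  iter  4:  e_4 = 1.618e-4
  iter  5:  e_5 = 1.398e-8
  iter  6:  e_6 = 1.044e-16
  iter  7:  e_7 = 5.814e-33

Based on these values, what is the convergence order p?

2

Consecutive ratios: e_7/e_6 = 5.814e-33/1.044e-16 = 5.56897e-17, e_6/e_5 = 1.044e-16/1.398e-8 = 7.46781e-09.
p ≈ ln(5.56897e-17)/ln(7.46781e-09) = -37.4267/-18.7127 ≈ 2.00.
So the convergence is quadratic (order 2).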